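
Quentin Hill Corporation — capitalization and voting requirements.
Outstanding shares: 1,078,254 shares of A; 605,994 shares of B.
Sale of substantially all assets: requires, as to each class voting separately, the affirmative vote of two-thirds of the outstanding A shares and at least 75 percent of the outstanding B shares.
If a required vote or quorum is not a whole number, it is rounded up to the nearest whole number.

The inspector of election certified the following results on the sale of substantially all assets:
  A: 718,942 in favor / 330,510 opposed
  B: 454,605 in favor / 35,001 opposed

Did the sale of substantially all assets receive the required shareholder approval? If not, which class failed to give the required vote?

A: 2/3 of 1078254 = 718836; 718,836 required, 718,942 in favor — approved.
B: 3/4 of 605994 = 454495.50, rounded up to 454496; 454,496 required, 454,605 in favor — approved.

Approved — every class gave the required vote.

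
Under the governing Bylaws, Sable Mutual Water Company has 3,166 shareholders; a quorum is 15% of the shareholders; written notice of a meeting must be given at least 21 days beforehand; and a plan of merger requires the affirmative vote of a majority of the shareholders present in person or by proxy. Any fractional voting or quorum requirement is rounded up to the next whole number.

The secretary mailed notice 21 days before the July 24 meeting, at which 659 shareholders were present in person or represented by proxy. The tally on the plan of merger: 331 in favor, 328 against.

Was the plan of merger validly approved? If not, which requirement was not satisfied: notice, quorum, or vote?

Notice: 21 days given; 21 required. Satisfied.
Quorum: 15% of 3,166 = 474.90, rounded up to 475; 659 present. Satisfied.
Vote: requires a majority of those present (659); a majority of 659 is 330, so 330 needed; 331 in favor. Satisfied.

Valid — all requirements satisfied.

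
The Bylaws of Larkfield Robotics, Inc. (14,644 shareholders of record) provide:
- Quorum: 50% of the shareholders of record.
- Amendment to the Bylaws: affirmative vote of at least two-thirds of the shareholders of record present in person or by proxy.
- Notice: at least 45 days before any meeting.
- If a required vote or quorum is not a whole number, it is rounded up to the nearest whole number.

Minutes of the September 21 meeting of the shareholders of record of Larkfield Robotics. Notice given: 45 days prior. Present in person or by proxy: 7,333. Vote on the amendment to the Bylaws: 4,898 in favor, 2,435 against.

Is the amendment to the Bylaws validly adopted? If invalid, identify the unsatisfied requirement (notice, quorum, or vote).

Valid — all requirements satisfied.

Notice: 45 days given; 45 required. Satisfied.
Quorum: 50% of 14,644 = 7,322; 7,333 present. Satisfied.
Vote: requires two-thirds of those present (7,333); 2/3 of 7333 = 4888.67, rounded up to 4889, so 4,889 needed; 4,898 in favor. Satisfied.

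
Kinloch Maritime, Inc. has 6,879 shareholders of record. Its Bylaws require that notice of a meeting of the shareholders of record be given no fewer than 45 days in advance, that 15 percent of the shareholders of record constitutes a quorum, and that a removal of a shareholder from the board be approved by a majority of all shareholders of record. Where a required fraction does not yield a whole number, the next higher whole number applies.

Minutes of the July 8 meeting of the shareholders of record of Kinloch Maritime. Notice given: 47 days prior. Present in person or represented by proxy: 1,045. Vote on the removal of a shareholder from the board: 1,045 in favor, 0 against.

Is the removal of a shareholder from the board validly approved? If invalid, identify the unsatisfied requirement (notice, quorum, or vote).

Notice: 47 days given; 45 required. Satisfied.
Quorum: 15% of 6,879 = 1,031.85, rounded up to 1,032; 1,045 present. Satisfied.
Vote: requires a majority of all shareholders of record (6,879); a majority of 6879 is 3440, so 3,440 needed; 1,045 in favor. Not satisfied.

Invalid — vote requirement not satisfied.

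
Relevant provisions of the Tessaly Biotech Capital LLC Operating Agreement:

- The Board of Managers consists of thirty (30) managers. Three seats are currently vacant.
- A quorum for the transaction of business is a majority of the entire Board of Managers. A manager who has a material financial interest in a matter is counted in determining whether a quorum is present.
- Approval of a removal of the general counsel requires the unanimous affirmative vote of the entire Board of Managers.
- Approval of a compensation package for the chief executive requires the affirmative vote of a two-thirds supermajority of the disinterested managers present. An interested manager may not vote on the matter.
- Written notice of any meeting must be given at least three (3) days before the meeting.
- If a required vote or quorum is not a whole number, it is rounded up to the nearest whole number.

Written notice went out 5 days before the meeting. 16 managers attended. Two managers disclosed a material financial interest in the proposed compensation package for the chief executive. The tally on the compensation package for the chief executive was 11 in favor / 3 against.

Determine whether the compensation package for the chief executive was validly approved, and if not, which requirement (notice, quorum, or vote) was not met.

Notice: 5 days given; 3 required (5 ≥ 3). Satisfied.
Quorum: 16 present (interested managers count toward quorum); quorum is 16. Satisfied.
Vote: the compensation package for the chief executive requires two-thirds of the disinterested managers present (16 − 2 = 14). 2/3 of 14 = 9.33, rounded up to 10, so 10 affirmative votes are needed; 11 voted in favor. Satisfied.

Valid — all requirements satisfied.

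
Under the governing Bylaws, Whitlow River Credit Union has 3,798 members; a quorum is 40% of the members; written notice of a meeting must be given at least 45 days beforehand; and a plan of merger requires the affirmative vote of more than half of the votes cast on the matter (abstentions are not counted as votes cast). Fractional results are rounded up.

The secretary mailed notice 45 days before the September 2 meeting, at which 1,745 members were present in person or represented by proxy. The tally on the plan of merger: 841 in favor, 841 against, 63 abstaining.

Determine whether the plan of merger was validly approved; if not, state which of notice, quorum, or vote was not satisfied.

Notice: 45 days given; 45 required. Satisfied.
Quorum: 40% of 3,798 = 1,519.20, rounded up to 1,520; 1,745 present. Satisfied.
Vote: requires a majority of the votes cast (1,745 − 63 abstaining = 1,682); a majority of 1682 is 842, so 842 needed; 841 in favor. Not satisfied.

Invalid — vote requirement not satisfied.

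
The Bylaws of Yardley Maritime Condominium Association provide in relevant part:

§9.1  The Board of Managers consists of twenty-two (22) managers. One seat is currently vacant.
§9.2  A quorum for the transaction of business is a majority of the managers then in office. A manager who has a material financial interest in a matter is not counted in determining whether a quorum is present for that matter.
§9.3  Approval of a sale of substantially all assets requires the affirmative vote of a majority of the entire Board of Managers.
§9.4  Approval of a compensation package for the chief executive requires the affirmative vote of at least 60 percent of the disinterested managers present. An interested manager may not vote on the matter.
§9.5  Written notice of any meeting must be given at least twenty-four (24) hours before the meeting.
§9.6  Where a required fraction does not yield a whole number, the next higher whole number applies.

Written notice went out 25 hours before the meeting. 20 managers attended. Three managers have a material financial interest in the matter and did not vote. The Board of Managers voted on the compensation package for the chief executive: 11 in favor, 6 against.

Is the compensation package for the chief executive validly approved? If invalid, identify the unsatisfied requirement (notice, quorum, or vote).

Notice: 25 hours given; 24 required (25 ≥ 24). Satisfied.
Quorum: 20 present, but the 3 interested managers do not count, leaving 17. Quorum is 11. Satisfied.
Vote: the compensation package for the chief executive requires three-fifths of the disinterested managers present (20 − 3 = 17). 3/5 of 17 = 10.20, rounded up to 11, so 11 affirmative votes are needed; 11 voted in favor. Satisfied.

Valid — all requirements satisfied.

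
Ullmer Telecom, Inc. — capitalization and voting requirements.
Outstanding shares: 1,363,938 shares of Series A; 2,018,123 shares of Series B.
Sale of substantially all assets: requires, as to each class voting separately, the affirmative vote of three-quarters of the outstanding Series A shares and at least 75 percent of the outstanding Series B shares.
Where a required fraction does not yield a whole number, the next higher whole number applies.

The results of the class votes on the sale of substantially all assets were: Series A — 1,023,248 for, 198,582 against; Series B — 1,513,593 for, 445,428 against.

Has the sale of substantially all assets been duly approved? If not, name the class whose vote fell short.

Series A: 3/4 of 1363938 = 1022953.50, rounded up to 1022954; 1,022,954 required, 1,023,248 in favor — approved.
Series B: 3/4 of 2018123 = 1513592.25, rounded up to 1513593; 1,513,593 required, 1,513,593 in favor — approved.

Approved — every class gave the required vote.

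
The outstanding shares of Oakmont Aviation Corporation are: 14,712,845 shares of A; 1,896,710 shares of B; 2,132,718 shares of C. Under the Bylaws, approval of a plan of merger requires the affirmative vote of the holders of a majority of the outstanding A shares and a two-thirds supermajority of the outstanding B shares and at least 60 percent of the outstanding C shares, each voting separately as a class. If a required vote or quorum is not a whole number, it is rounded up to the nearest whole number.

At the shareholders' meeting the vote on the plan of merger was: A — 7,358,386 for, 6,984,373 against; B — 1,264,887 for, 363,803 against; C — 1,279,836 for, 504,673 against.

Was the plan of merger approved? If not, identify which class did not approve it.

Approved — every class gave the required vote.

A: a majority of 14712845 is 7356423; 7,356,423 required, 7,358,386 in favor — approved.
B: 2/3 of 1896710 = 1264473.33, rounded up to 1264474; 1,264,474 required, 1,264,887 in favor — approved.
C: 3/5 of 2132718 = 1279630.80, rounded up to 1279631; 1,279,631 required, 1,279,836 in favor — approved.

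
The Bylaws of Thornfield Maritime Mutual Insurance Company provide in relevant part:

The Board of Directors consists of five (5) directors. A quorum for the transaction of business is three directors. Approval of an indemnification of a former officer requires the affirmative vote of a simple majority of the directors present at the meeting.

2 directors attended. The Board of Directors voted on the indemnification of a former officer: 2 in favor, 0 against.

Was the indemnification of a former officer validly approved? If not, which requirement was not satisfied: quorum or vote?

Quorum: 2 present; quorum is 3. Not satisfied.
Vote: the indemnification of a former officer requires a majority of the directors present (2). A majority of 2 is 2, so 2 affirmative votes are needed; 2 voted in favor. Satisfied. (Moot — without a quorum no business can be validly transacted.)

Invalid — quorum requirement not satisfied.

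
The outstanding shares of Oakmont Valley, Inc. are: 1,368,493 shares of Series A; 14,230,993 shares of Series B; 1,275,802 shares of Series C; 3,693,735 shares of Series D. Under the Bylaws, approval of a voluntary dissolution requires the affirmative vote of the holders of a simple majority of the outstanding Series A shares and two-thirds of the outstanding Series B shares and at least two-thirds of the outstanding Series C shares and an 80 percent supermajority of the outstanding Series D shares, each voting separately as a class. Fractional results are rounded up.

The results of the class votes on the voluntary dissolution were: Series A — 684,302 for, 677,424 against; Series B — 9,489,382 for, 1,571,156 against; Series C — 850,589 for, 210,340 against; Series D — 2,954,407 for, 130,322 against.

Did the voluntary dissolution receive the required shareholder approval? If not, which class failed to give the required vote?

Series A: a majority of 1368493 is 684247; 684,247 required, 684,302 in favor — approved.
Series B: 2/3 of 14230993 = 9487328.67, rounded up to 9487329; 9,487,329 required, 9,489,382 in favor — approved.
Series C: 2/3 of 1275802 = 850534.67, rounded up to 850535; 850,535 required, 850,589 in favor — approved.
Series D: 4/5 of 3693735 = 2954988; 2,954,988 required, 2,954,407 in favor — not approved.

Not approved — the Series D shares did not give the required vote.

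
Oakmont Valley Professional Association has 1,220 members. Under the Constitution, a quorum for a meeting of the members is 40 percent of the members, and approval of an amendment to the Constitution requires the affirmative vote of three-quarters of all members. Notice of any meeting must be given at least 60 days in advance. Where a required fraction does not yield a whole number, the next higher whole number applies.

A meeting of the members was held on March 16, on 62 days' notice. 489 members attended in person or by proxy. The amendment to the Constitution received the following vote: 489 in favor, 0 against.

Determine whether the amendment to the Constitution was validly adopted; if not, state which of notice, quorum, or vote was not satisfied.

Notice: 62 days given; 60 required. Satisfied.
Quorum: 40% of 1,220 = 488; 489 present. Satisfied.
Vote: requires three-fourths of all members (1,220); 3/4 of 1220 = 915, so 915 needed; 489 in favor. Not satisfied.

Invalid — vote requirement not satisfied.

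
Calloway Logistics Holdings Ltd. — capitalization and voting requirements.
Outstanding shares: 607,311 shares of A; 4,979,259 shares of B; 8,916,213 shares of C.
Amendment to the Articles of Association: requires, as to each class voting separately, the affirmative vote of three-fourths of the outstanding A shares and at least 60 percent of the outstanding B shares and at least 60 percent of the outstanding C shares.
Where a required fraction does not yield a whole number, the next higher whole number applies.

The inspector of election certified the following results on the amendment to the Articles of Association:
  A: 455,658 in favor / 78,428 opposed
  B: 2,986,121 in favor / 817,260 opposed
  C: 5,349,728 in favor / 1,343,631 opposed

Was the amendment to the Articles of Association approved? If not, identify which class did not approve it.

Not approved — the B shares did not give the required vote.

A: 3/4 of 607311 = 455483.25, rounded up to 455484; 455,484 required, 455,658 in favor — approved.
B: 3/5 of 4979259 = 2987555.40, rounded up to 2987556; 2,987,556 required, 2,986,121 in favor — not approved.
C: 3/5 of 8916213 = 5349727.80, rounded up to 5349728; 5,349,728 required, 5,349,728 in favor — approved.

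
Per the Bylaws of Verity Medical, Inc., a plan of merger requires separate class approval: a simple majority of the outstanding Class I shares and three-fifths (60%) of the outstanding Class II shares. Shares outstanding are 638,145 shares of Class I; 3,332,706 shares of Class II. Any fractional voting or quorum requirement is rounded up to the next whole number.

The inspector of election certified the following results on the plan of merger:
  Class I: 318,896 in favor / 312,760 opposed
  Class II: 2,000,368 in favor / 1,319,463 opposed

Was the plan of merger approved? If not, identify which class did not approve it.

Class I: a majority of 638145 is 319073; 319,073 required, 318,896 in favor — not approved.
Class II: 3/5 of 3332706 = 1999623.60, rounded up to 1999624; 1,999,624 required, 2,000,368 in favor — approved.

Not approved — the Class I shares did not give the required vote.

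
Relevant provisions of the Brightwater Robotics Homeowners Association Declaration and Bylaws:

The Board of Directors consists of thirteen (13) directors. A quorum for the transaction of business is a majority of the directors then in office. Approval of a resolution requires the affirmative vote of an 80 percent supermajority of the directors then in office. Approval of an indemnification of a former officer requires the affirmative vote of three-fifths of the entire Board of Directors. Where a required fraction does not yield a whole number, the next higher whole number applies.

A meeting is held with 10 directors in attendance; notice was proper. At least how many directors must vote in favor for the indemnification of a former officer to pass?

The indemnification of a former officer requires three-fifths of the entire Board of Directors (13).
3/5 of 13 = 7.80, rounded up to 8.

8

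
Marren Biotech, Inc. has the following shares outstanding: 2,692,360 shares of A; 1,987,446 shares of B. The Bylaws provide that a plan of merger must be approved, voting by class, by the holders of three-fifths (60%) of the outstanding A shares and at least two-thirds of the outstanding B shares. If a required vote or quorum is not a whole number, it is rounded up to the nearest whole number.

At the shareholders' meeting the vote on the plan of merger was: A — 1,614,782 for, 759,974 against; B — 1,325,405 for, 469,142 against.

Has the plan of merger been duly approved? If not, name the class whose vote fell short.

A: 3/5 of 2692360 = 1615416; 1,615,416 required, 1,614,782 in favor — not approved.
B: 2/3 of 1987446 = 1324964; 1,324,964 required, 1,325,405 in favor — approved.

Not approved — the A shares did not give the required vote.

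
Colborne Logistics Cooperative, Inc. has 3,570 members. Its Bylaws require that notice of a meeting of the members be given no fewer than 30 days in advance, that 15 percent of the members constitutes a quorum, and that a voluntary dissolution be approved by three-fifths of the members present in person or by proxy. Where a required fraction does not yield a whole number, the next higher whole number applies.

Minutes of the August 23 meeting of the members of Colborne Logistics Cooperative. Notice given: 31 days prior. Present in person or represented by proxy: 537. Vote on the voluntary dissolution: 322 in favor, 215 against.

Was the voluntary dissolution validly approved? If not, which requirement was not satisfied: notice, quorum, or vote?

Notice: 31 days given; 30 required. Satisfied.
Quorum: 15% of 3,570 = 535.50, rounded up to 536; 537 present. Satisfied.
Vote: requires three-fifths of those present (537); 3/5 of 537 = 322.20, rounded up to 323, so 323 needed; 322 in favor. Not satisfied.

Invalid — vote requirement not satisfied.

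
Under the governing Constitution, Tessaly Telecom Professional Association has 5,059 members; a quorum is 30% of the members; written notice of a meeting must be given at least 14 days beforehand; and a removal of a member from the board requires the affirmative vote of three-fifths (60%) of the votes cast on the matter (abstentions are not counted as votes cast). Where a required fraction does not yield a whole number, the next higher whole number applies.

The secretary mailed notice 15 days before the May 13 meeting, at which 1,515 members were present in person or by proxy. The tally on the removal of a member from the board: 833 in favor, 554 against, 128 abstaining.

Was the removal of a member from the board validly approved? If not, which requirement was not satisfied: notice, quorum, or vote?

Notice: 15 days given; 14 required. Satisfied.
Quorum: 30% of 5,059 = 1,517.70, rounded up to 1,518; 1,515 present. Not satisfied.
Vote: requires three-fifths of the votes cast (1,515 − 128 abstaining = 1,387); 3/5 of 1387 = 832.20, rounded up to 833, so 833 needed; 833 in favor. Satisfied.

Invalid — quorum requirement not satisfied.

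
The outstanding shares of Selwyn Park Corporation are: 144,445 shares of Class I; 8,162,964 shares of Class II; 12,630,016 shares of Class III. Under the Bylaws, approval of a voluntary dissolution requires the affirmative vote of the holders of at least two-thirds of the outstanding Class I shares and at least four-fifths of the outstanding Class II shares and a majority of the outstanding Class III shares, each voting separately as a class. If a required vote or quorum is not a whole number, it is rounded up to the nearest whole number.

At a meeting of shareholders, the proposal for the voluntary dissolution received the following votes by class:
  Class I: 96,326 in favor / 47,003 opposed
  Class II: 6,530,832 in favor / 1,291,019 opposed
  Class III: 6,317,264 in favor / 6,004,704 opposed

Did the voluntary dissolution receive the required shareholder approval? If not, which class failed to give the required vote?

Approved — every class gave the required vote.

Class I: 2/3 of 144445 = 96296.67, rounded up to 96297; 96,297 required, 96,326 in favor — approved.
Class II: 4/5 of 8162964 = 6530371.20, rounded up to 6530372; 6,530,372 required, 6,530,832 in favor — approved.
Class III: a majority of 12630016 is 6315009; 6,315,009 required, 6,317,264 in favor — approved.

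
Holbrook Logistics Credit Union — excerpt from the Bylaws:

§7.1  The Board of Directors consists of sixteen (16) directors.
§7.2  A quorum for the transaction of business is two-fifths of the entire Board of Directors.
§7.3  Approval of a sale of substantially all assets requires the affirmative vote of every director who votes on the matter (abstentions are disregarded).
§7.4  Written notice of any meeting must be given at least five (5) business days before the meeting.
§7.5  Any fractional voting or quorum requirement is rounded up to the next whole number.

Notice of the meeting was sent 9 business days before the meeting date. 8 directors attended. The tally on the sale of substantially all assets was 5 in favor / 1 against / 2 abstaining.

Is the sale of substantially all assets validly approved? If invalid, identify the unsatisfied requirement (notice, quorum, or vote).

Invalid — vote requirement not satisfied.

Notice: 9 business days given; 5 required (9 ≥ 5). Satisfied.
Quorum: 8 present; quorum is 7. Satisfied.
Vote: the sale of substantially all assets requires the unanimous vote of the votes cast (8 present − 2 abstaining = 6). Unanimous means all 6, so 6 affirmative votes are needed; 5 voted in favor. Not satisfied.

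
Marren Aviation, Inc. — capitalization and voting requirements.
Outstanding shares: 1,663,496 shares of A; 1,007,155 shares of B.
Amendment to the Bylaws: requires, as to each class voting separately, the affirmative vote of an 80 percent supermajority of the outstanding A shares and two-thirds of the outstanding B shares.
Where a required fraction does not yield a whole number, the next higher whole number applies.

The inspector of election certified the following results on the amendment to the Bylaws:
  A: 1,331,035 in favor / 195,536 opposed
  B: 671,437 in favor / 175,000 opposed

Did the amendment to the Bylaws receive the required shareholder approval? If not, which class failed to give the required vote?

Approved — every class gave the required vote.

A: 4/5 of 1663496 = 1330796.80, rounded up to 1330797; 1,330,797 required, 1,331,035 in favor — approved.
B: 2/3 of 1007155 = 671436.67, rounded up to 671437; 671,437 required, 671,437 in favor — approved.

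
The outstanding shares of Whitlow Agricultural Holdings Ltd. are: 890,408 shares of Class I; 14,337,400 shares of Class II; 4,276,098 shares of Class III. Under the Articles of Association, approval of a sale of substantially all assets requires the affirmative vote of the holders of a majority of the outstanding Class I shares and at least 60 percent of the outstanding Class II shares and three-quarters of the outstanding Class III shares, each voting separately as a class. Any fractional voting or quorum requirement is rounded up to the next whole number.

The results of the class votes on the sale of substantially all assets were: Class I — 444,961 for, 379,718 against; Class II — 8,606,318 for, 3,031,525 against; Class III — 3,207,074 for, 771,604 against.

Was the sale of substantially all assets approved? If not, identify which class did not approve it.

Not approved — the Class I shares did not give the required vote.

Class I: a majority of 890408 is 445205; 445,205 required, 444,961 in favor — not approved.
Class II: 3/5 of 14337400 = 8602440; 8,602,440 required, 8,606,318 in favor — approved.
Class III: 3/4 of 4276098 = 3207073.50, rounded up to 3207074; 3,207,074 required, 3,207,074 in favor — approved.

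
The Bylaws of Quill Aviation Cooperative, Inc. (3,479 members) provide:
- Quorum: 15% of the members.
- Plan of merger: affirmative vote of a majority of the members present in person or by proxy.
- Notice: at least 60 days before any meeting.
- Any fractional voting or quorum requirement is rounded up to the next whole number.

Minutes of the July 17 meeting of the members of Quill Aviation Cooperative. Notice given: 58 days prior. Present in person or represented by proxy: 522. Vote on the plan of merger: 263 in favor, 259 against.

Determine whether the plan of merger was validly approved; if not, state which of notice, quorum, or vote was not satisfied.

Notice: 58 days given; 60 required. Not satisfied.
Quorum: 15% of 3,479 = 521.85, rounded up to 522; 522 present. Satisfied.
Vote: requires a majority of those present (522); a majority of 522 is 262, so 262 needed; 263 in favor. Satisfied.

Invalid — notice requirement not satisfied.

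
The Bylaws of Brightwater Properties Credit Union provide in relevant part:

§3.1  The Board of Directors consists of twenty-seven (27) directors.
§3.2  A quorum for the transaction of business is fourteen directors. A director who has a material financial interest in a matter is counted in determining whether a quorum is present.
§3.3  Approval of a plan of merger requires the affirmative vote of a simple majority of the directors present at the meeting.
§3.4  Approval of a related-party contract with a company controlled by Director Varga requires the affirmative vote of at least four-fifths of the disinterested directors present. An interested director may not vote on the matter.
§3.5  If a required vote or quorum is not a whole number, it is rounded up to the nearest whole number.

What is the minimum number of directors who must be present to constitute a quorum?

14

The quorum is fixed at 14.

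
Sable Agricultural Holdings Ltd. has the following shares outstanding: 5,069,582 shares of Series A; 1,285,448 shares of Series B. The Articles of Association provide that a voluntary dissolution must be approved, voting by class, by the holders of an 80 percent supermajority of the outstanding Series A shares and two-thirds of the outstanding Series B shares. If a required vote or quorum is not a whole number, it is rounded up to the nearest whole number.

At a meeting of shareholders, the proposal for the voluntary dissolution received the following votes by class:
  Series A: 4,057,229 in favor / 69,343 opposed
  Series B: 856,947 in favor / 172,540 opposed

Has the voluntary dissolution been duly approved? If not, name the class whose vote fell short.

Not approved — the Series B shares did not give the required vote.

Series A: 4/5 of 5069582 = 4055665.60, rounded up to 4055666; 4,055,666 required, 4,057,229 in favor — approved.
Series B: 2/3 of 1285448 = 856965.33, rounded up to 856966; 856,966 required, 856,947 in favor — not approved.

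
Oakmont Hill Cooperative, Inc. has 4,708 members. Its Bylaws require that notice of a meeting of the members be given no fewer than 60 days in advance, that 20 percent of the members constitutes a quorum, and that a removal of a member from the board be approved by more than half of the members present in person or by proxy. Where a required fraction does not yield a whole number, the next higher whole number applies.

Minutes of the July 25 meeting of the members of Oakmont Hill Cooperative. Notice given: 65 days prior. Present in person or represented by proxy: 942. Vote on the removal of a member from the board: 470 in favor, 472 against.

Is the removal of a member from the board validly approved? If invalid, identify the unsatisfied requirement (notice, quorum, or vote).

Notice: 65 days given; 60 required. Satisfied.
Quorum: 20% of 4,708 = 941.60, rounded up to 942; 942 present. Satisfied.
Vote: requires a majority of those present (942); a majority of 942 is 472, so 472 needed; 470 in favor. Not satisfied.

Invalid — vote requirement not satisfied.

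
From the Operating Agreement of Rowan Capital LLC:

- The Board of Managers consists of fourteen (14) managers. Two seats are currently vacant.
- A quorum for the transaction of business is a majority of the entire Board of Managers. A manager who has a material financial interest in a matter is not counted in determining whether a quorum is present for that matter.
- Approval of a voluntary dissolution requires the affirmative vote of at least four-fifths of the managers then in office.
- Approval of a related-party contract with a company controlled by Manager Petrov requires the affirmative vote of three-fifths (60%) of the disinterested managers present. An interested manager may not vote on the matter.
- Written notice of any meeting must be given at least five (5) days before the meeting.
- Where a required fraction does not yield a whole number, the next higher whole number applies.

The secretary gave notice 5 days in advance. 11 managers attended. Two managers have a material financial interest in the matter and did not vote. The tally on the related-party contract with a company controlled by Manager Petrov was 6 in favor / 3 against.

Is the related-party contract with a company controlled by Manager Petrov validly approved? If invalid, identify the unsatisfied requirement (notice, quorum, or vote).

Notice: 5 days given; 5 required (5 ≥ 5). Satisfied.
Quorum: 11 present, but the 2 interested managers do not count, leaving 9. Quorum is 8. Satisfied.
Vote: the related-party contract with a company controlled by Manager Petrov requires three-fifths of the disinterested managers present (11 − 2 = 9). 3/5 of 9 = 5.40, rounded up to 6, so 6 affirmative votes are needed; 6 voted in favor. Satisfied.

Valid — all requirements satisfied.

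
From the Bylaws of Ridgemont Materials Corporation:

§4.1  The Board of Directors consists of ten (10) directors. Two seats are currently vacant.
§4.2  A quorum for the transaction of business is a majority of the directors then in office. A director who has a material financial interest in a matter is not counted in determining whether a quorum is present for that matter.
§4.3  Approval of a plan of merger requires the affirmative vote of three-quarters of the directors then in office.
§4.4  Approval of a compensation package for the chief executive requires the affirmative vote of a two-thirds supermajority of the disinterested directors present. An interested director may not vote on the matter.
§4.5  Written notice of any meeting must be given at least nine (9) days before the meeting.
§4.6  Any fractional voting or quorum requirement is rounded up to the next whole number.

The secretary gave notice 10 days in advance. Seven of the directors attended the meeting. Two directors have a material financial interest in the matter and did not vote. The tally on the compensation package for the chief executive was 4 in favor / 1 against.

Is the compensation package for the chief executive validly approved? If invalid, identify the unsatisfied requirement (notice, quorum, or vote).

Notice: 10 days given; 9 required (10 ≥ 9). Satisfied.
Quorum: 7 present, but the 2 interested directors do not count, leaving 5. Quorum is 5. Satisfied.
Vote: the compensation package for the chief executive requires two-thirds of the disinterested directors present (7 − 2 = 5). 2/3 of 5 = 3.33, rounded up to 4, so 4 affirmative votes are needed; 4 voted in favor. Satisfied.

Valid — all requirements satisfied.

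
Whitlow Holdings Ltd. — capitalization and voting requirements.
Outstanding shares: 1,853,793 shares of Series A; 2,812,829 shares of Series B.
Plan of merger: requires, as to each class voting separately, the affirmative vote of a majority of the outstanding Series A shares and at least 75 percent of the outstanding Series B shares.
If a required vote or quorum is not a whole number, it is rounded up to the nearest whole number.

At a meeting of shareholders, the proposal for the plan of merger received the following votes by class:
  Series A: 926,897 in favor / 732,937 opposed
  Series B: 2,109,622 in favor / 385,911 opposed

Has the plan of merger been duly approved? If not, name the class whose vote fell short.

Approved — every class gave the required vote.

Series A: a majority of 1853793 is 926897; 926,897 required, 926,897 in favor — approved.
Series B: 3/4 of 2812829 = 2109621.75, rounded up to 2109622; 2,109,622 required, 2,109,622 in favor — approved.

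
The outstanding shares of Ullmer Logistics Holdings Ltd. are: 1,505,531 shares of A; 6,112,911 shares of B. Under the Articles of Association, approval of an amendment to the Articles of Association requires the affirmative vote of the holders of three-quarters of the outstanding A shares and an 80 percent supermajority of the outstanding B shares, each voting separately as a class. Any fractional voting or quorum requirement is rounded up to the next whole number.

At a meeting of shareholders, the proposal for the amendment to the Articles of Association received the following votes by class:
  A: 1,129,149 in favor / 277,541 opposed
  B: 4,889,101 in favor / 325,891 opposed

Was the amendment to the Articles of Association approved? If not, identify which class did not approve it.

A: 3/4 of 1505531 = 1129148.25, rounded up to 1129149; 1,129,149 required, 1,129,149 in favor — approved.
B: 4/5 of 6112911 = 4890328.80, rounded up to 4890329; 4,890,329 required, 4,889,101 in favor — not approved.

Not approved — the B shares did not give the required vote.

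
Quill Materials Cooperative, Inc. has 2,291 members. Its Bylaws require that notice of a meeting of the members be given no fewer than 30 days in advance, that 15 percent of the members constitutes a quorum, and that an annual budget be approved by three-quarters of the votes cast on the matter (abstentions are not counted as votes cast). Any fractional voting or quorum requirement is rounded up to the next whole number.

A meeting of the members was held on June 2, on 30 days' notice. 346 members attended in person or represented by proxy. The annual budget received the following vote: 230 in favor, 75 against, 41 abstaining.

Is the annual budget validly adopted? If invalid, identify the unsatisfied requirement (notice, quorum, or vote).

Notice: 30 days given; 30 required. Satisfied.
Quorum: 15% of 2,291 = 343.65, rounded up to 344; 346 present. Satisfied.
Vote: requires three-fourths of the votes cast (346 − 41 abstaining = 305); 3/4 of 305 = 228.75, rounded up to 229, so 229 needed; 230 in favor. Satisfied.

Valid — all requirements satisfied.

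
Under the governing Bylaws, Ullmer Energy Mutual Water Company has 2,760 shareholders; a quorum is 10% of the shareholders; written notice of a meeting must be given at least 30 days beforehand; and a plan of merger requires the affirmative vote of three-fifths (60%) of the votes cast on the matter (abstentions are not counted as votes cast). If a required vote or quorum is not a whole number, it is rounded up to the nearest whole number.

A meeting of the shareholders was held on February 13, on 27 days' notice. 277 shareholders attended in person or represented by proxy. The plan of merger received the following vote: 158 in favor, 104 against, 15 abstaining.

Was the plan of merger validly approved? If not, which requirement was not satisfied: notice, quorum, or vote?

Invalid — notice requirement not satisfied.

Notice: 27 days given; 30 required. Not satisfied.
Quorum: 10% of 2,760 = 276; 277 present. Satisfied.
Vote: requires three-fifths of the votes cast (277 − 15 abstaining = 262); 3/5 of 262 = 157.20, rounded up to 158, so 158 needed; 158 in favor. Satisfied.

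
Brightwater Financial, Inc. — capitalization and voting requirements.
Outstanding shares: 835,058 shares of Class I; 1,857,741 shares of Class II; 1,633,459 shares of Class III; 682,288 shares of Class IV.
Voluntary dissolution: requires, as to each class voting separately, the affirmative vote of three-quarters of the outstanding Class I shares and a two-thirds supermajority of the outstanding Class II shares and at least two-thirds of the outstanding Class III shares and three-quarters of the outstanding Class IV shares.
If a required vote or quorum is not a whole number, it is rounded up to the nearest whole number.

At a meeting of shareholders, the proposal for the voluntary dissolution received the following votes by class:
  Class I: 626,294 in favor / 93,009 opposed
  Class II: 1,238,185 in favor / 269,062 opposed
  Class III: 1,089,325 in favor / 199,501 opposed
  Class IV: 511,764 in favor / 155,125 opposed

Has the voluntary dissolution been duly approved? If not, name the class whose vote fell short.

Not approved — the Class II shares did not give the required vote.

Class I: 3/4 of 835058 = 626293.50, rounded up to 626294; 626,294 required, 626,294 in favor — approved.
Class II: 2/3 of 1857741 = 1238494; 1,238,494 required, 1,238,185 in favor — not approved.
Class III: 2/3 of 1633459 = 1088972.67, rounded up to 1088973; 1,088,973 required, 1,089,325 in favor — approved.
Class IV: 3/4 of 682288 = 511716; 511,716 required, 511,764 in favor — approved.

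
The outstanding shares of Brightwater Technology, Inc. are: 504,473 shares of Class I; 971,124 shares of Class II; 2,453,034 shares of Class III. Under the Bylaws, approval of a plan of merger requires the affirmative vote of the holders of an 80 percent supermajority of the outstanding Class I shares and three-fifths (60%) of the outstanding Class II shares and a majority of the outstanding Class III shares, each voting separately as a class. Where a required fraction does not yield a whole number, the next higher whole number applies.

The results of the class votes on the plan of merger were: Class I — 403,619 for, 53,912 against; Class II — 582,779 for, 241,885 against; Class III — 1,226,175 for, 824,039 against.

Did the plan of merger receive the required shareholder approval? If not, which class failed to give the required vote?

Class I: 4/5 of 504473 = 403578.40, rounded up to 403579; 403,579 required, 403,619 in favor — approved.
Class II: 3/5 of 971124 = 582674.40, rounded up to 582675; 582,675 required, 582,779 in favor — approved.
Class III: a majority of 2453034 is 1226518; 1,226,518 required, 1,226,175 in favor — not approved.

Not approved — the Class III shares did not give the required vote.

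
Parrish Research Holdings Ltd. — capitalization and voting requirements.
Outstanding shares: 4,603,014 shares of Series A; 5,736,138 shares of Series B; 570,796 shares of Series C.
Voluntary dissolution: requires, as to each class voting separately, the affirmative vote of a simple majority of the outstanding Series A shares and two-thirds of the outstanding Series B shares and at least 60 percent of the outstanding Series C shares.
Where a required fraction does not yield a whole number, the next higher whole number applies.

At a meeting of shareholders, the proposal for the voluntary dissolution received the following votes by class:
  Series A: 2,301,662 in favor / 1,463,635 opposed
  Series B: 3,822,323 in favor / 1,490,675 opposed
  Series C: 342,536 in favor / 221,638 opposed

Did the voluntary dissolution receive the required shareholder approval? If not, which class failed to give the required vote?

Not approved — the Series B shares did not give the required vote.

Series A: a majority of 4603014 is 2301508; 2,301,508 required, 2,301,662 in favor — approved.
Series B: 2/3 of 5736138 = 3824092; 3,824,092 required, 3,822,323 in favor — not approved.
Series C: 3/5 of 570796 = 342477.60, rounded up to 342478; 342,478 required, 342,536 in favor — approved.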